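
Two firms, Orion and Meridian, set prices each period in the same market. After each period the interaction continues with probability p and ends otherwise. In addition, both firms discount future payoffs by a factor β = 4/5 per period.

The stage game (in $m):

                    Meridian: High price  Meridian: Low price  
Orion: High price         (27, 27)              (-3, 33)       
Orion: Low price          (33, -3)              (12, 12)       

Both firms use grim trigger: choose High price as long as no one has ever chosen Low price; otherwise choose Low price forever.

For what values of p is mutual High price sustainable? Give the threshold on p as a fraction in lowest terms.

5/14

With continuation probability p and discount β, the effective per-period discount factor is βp.
Grim-trigger IC: βp ≥ (33−27)/(33−12) = 2/7.
So p ≥ (2/7)/(4/5) = 5/14.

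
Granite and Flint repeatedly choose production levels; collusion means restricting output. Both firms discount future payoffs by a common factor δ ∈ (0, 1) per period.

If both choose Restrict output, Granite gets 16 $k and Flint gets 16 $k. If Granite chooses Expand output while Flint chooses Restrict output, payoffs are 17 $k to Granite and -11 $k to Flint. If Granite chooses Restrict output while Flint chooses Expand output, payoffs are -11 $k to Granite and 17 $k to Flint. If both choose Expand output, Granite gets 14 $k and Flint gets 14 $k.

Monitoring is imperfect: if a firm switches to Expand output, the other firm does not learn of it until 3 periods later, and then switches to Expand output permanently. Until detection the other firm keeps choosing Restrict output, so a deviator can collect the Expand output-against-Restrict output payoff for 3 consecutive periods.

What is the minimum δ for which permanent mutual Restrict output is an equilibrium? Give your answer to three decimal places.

A deviator earns 17 for 3 periods, then 14 forever; cooperating earns 16 forever. Multiplying the IC by (1−δ):
16 ≥ 17(1−δ^3) + 14δ^3, so 3·δ^3 ≥ 1 and δ^3 ≥ 1/3.
δ ≥ (1/3)^(1/3) ≈ 0.693.

0.693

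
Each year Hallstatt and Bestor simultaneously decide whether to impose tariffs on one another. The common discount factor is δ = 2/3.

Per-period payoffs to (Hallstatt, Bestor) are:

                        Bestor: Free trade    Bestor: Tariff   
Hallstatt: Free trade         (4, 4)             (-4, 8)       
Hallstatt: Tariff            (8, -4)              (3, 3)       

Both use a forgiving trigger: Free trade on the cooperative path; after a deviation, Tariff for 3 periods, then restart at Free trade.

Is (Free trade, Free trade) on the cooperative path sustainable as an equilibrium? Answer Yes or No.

IC: δ+…+δ^3 ≥ (8−4)/(4−3) = 4.
At δ = 2/3: partial sum = 1.4074 < 4.0000. Cooperation not sustainable.

No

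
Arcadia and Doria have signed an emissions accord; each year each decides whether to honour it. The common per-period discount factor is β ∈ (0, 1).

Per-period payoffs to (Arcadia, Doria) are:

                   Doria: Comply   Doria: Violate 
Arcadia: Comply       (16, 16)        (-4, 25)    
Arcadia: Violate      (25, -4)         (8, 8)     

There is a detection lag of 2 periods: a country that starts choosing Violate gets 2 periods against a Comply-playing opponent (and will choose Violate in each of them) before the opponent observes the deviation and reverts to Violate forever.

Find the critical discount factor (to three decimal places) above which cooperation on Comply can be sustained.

0.728

Deviating for the 2 undetected periods gains 25−16 = 9 per period over cooperation, then loses 16−8 = 8 per period forever once punishment starts.
Gain: 9(1 + β + … + β^1); loss: 8·β^2/(1−β).
No profitable deviation ⇔ 9(1−β^2) ≤ 8·β^2, i.e. β^2 ≥ 9/(9+8) = 9/17.
Hence β ≥ (9/17)^(1/2) ≈ 0.728.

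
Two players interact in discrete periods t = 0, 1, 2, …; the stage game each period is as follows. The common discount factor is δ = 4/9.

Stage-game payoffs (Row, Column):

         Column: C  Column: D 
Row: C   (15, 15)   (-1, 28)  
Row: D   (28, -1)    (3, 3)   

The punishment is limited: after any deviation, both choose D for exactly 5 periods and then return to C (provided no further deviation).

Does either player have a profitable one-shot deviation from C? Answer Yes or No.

Yes

Comparing payoff streams over the 6 periods until play realigns: cooperate → 15(1+δ+…+δ^5); deviate → 28 + 3(δ+…+δ^5).
Cooperation is sustained iff (15−3)(δ+…+δ^5) ≥ 28−15.
δ+…+δ^5 = 4/9·(1−(4/9)^5)/(1−4/9) = 0.7861, and (28−15)/(15−3) = 1.0833.
0.7861 < 1.0833, so cooperation is not sustainable.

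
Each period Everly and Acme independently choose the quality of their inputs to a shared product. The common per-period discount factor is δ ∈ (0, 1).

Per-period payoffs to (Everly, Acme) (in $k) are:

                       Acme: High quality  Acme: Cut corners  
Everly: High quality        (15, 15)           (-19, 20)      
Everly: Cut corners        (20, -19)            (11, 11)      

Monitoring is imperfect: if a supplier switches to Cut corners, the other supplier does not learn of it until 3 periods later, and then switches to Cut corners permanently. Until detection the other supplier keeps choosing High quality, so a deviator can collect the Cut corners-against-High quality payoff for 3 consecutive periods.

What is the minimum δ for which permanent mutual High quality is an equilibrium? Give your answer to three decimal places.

The best deviation is to choose Cut corners for all 3 undetected periods, earning 20 each, then 11 forever once detected.
Deviation value: 20(1−δ^3)/(1−δ) + 11δ^3/(1−δ); cooperation value: 15/(1−δ).
IC: 15 ≥ 20(1−δ^3) + 11δ^3 = 20 − 9δ^3.
So δ^3 ≥ 5/9, giving δ ≥ (5/9)^(1/3) ≈ 0.822.

0.822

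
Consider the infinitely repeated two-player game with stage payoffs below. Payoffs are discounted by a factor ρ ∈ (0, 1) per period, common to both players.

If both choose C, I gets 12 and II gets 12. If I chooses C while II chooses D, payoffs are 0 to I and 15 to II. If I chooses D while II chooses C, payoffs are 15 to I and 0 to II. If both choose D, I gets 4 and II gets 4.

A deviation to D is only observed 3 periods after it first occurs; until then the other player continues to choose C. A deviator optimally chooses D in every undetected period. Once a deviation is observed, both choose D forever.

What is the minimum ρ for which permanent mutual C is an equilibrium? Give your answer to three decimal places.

A deviator earns 15 for 3 periods, then 4 forever; cooperating earns 12 forever. Multiplying the IC by (1−ρ):
12 ≥ 15(1−ρ^3) + 4ρ^3, so 11·ρ^3 ≥ 3 and ρ^3 ≥ 3/11.
ρ ≥ (3/11)^(1/3) ≈ 0.648.

0.648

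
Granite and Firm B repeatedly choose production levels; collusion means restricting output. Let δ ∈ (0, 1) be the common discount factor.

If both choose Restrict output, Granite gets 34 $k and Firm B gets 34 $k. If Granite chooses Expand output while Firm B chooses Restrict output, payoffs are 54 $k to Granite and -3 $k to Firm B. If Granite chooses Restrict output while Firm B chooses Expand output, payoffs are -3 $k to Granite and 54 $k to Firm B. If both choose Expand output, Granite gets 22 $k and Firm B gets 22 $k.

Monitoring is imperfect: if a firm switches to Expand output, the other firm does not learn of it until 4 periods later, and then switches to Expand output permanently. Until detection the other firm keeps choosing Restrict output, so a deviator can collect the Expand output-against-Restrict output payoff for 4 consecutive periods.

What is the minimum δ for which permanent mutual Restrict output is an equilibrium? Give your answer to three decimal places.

0.889

A deviator earns 54 for 4 periods, then 22 forever; cooperating earns 34 forever. Multiplying the IC by (1−δ):
34 ≥ 54(1−δ^4) + 22δ^4, so 32·δ^4 ≥ 20 and δ^4 ≥ 5/8.
δ ≥ (5/8)^(1/4) ≈ 0.889.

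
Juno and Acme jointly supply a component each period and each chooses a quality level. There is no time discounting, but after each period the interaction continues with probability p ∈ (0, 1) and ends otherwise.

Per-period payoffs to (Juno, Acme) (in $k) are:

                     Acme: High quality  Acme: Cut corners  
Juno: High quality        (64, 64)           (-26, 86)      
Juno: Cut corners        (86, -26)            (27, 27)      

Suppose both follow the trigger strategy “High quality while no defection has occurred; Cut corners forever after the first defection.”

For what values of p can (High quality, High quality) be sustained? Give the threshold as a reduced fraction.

22/59

Expected cooperation value is 64 + p·64 + p²·64 + … = 64/(1−p); deviation gives 86 + p·27/(1−p).
64 ≥ 86(1−p) + 27p ⇒ 59p ≥ 22 ⇒ p ≥ 22/59.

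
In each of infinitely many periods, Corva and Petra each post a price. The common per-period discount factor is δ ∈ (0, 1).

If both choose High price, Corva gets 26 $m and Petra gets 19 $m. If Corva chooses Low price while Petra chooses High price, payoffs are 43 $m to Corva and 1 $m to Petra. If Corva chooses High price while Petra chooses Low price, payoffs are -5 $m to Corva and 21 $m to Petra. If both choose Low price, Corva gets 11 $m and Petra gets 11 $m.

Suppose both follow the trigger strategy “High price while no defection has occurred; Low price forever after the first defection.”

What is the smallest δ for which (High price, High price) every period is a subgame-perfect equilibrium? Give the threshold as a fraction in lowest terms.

Corva: cooperation gives 26 each period; deviation gives 43 once then 11 forever.
  26/(1−δ) ≥ 43 + 11δ/(1−δ) ⇒ δ ≥ 17/32.
Petra: cooperation gives 19 each period; deviation gives 21 once then 11 forever.
  δ ≥ 2/10 = 1/5.
Both must hold, so the binding constraint is Corva's: δ ≥ 17/32.

17/32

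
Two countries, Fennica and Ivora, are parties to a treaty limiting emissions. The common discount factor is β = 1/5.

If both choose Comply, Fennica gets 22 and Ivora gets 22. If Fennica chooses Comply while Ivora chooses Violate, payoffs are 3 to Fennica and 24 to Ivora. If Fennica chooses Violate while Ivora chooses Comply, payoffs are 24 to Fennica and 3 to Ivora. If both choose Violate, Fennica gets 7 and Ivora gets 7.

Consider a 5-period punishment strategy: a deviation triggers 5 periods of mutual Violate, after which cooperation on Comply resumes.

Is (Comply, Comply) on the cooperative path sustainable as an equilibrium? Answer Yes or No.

Yes

IC: β+…+β^5 ≥ (24−22)/(22−7) = 2/15.
At β = 1/5: partial sum = 0.2499 ≥ 0.1333. Cooperation sustainable.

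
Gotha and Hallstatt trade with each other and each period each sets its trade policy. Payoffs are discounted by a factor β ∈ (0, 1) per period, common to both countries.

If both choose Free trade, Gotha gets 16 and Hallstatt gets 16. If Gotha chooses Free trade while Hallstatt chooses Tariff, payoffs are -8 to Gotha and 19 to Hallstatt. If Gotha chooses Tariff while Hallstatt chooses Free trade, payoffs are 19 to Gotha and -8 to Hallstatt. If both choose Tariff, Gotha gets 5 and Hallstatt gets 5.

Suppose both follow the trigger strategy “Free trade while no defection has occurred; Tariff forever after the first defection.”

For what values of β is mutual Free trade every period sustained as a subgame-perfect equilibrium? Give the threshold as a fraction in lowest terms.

3/14

Cooperation forever yields 16 each period: 16/(1−β).
Deviating yields 19 once, then 5 forever: 19 + 5β/(1−β).
No profitable deviation requires 16/(1−β) ≥ 19 + 5β/(1−β).
Multiplying by (1−β): 16 ≥ 19(1−β) + 5β = 19 − 14β.
So 14β ≥ 3, i.e. β ≥ 3/14.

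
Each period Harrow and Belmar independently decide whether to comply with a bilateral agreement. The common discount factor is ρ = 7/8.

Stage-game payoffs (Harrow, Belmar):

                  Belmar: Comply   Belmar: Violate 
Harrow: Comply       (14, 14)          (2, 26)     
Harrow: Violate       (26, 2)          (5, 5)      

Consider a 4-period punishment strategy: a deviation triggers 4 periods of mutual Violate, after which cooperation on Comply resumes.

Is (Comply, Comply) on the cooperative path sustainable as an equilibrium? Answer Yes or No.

Yes

A one-shot deviation gives 26 now, then 5 for 4 periods, then back to 14.
Gain from deviating: (26−14) today; loss: (14−5) in each of the next 4 periods.
No-deviation condition: (14−5)(ρ+…+ρ^4) ≥ 26−14, i.e. ρ+…+ρ^4 ≥ 4/3.
At ρ = 7/8: ρ+…+ρ^4 = 2.8967 ≥ 1.3333.
So cooperation is sustainable.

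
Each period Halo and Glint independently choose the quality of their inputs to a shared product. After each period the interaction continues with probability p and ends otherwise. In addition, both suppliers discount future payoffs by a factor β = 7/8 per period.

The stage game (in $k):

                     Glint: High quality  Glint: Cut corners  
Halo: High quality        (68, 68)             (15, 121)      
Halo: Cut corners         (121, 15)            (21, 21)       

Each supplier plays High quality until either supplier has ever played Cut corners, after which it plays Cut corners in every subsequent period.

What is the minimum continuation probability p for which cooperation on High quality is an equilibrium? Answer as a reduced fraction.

With continuation probability p and discount β, the effective per-period discount factor is βp.
Grim-trigger IC: βp ≥ (121−68)/(121−21) = 53/100.
So p ≥ (53/100)/(7/8) = 106/175.

106/175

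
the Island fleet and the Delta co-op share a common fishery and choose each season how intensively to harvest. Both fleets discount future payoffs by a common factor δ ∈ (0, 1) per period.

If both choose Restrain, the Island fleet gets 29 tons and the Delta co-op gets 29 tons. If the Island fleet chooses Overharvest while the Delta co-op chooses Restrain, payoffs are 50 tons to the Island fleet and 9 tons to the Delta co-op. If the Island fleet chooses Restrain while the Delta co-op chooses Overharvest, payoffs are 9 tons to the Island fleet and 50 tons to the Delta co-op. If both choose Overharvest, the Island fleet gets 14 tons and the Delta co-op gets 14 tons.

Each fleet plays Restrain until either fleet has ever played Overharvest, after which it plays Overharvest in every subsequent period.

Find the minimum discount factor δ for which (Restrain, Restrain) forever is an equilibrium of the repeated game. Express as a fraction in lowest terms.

7/12

Under grim trigger the critical discount factor is (T−C)/(T−P) with T = 50, C = 29, P = 14.
δ* = (50−29)/(50−14) = 21/36 = 7/12.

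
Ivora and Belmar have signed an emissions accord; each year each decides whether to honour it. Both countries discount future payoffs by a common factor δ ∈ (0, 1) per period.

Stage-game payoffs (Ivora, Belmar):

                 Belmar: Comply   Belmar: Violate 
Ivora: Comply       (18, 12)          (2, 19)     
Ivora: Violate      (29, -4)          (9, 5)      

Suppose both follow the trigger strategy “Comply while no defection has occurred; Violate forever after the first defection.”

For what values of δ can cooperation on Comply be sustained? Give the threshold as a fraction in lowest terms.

11/20

For Ivora: deviation gain 29−18 = 11, per-period punishment loss 18−9 = 9. IC gives δ ≥ 11/20.
For Belmar: gain 7, loss 7 per period, so δ ≥ 7/14 = 1/2.
The tighter constraint is Ivora's, so cooperation needs δ ≥ 11/20.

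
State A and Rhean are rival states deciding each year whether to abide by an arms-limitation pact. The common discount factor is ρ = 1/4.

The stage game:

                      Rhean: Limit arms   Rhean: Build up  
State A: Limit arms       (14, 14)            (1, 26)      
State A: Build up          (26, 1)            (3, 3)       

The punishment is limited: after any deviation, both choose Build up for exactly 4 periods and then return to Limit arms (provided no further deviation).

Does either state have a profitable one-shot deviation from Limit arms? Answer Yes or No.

Yes

IC: ρ+…+ρ^4 ≥ (26−14)/(14−3) = 12/11.
At ρ = 1/4: partial sum = 0.3320 < 1.0909. Cooperation not sustainable.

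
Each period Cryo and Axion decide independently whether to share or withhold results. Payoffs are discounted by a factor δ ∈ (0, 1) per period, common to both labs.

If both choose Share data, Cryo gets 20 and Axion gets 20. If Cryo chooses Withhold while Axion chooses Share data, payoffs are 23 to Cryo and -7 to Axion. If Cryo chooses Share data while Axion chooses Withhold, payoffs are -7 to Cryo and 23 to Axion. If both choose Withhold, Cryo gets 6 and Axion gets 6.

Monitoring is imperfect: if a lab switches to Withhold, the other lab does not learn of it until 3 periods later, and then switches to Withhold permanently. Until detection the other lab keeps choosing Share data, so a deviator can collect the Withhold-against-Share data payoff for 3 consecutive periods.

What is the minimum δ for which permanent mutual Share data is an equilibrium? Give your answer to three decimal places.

0.561

A deviator earns 23 for 3 periods, then 6 forever; cooperating earns 20 forever. Multiplying the IC by (1−δ):
20 ≥ 23(1−δ^3) + 6δ^3, so 17·δ^3 ≥ 3 and δ^3 ≥ 3/17.
δ ≥ (3/17)^(1/3) ≈ 0.561.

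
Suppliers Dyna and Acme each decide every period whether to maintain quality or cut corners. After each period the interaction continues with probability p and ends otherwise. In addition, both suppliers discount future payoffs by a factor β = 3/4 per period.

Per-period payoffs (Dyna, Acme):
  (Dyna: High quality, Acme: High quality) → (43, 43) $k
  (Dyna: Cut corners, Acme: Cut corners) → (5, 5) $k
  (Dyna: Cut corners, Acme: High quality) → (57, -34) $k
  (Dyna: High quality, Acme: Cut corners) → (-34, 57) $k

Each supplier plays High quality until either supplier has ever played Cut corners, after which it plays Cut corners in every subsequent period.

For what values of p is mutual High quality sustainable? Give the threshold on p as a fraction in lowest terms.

14/39

With continuation probability p and discount β, the effective per-period discount factor is βp.
Grim-trigger IC: βp ≥ (57−43)/(57−5) = 7/26.
So p ≥ (7/26)/(3/4) = 14/39.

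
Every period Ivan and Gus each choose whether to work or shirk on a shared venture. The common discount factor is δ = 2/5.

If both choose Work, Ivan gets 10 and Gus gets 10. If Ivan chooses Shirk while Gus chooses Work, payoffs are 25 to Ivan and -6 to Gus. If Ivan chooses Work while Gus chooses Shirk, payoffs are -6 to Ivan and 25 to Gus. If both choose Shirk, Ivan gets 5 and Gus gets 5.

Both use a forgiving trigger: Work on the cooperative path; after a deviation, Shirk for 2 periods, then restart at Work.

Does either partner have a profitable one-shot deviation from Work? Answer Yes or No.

IC: δ+…+δ^2 ≥ (25−10)/(10−5) = 3.
At δ = 2/5: partial sum = 0.5600 < 3.0000. Cooperation not sustainable.

Yes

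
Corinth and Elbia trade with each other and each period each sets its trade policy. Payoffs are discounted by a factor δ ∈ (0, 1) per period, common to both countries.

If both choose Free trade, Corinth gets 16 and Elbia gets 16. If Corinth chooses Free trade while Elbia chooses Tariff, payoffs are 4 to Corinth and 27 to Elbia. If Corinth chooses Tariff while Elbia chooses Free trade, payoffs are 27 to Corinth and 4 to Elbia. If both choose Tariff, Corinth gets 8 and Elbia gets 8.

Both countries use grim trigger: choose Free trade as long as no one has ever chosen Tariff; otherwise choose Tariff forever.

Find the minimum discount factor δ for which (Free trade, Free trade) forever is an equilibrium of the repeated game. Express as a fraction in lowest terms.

One-period gain from deviating is 27 − 16 = 11. The loss is 16 − 8 = 8 in every subsequent period, with present value 8·δ/(1−δ).
Deviation is unprofitable when 8·δ/(1−δ) ≥ 11, i.e. δ/(1−δ) ≥ 11/8.
Equivalently δ ≥ 11/(11+8) = 11/19.

11/19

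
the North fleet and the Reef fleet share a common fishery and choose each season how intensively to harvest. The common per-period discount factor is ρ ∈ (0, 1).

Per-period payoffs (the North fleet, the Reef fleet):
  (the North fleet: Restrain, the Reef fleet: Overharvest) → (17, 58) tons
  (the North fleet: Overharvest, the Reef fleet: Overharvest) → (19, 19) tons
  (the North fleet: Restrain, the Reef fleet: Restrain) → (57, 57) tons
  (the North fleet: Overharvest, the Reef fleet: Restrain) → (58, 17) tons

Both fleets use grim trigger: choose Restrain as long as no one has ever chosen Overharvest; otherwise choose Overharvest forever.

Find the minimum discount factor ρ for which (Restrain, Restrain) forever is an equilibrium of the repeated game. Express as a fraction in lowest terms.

1/39

57/(1−ρ) ≥ 58 + 19ρ/(1−ρ)
57 ≥ 58 − 39ρ
ρ ≥ 1/39.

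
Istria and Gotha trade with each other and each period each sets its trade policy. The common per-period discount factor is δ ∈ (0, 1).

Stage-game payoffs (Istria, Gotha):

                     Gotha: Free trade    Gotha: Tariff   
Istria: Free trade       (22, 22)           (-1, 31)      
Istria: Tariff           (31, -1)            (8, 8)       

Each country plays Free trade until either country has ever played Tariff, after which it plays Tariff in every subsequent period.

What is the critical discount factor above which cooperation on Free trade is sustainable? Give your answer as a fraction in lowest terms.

22/(1−δ) ≥ 31 + 8δ/(1−δ)
22 ≥ 31 − 23δ
δ ≥ 9/23.

9/23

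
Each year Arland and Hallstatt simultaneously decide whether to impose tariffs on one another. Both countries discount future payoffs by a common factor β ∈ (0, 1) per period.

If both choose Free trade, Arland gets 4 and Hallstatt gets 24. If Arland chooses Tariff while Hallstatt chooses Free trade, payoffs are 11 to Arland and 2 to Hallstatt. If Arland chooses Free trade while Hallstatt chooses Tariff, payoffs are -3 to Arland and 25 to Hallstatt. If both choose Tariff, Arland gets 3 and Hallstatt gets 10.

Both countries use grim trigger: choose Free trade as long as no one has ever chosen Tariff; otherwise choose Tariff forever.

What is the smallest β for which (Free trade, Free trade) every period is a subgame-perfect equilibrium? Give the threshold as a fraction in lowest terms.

7/8

Arland's threshold: (11−4)/(11−3) = 7/8.
Hallstatt's threshold: (25−24)/(25−10) = 1/15.
7/8 > 1/15, so Arland binds and β* = 7/8.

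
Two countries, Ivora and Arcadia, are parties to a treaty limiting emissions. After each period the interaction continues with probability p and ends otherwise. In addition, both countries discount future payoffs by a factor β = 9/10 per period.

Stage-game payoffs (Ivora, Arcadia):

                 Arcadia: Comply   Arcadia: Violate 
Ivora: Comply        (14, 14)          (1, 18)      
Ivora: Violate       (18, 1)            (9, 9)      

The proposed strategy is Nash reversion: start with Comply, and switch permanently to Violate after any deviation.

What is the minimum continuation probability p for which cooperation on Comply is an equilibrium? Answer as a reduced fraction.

40/81

Expected continuation weight on next period's payoff is β·p = 9/10·p, which plays the role of the discount factor.
Cooperation requires 9/10·p ≥ (18−14)/(18−9) = 4/9, hence p ≥ 40/81.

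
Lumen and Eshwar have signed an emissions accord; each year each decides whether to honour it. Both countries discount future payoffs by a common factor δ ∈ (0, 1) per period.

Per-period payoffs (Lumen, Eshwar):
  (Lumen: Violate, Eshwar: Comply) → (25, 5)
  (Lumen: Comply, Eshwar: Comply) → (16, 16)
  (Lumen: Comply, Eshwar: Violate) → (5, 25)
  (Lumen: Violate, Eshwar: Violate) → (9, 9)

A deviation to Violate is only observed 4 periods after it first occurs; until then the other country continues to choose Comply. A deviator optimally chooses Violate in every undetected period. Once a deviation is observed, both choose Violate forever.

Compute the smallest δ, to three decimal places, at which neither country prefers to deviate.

0.866

The best deviation is to choose Violate for all 4 undetected periods, earning 25 each, then 9 forever once detected.
Deviation value: 25(1−δ^4)/(1−δ) + 9δ^4/(1−δ); cooperation value: 16/(1−δ).
IC: 16 ≥ 25(1−δ^4) + 9δ^4 = 25 − 16δ^4.
So δ^4 ≥ 9/16, giving δ ≥ (9/16)^(1/4) ≈ 0.866.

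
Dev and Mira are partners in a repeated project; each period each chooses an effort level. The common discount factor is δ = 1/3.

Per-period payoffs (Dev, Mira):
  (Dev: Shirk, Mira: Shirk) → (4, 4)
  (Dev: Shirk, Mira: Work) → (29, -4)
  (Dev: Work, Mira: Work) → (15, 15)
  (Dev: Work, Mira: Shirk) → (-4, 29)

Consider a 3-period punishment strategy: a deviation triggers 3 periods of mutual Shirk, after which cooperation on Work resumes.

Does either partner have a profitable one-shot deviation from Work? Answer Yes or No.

A one-shot deviation gives 29 now, then 4 for 3 periods, then back to 15.
Gain from deviating: (29−15) today; loss: (15−4) in each of the next 3 periods.
No-deviation condition: (15−4)(δ+…+δ^3) ≥ 29−15, i.e. δ+…+δ^3 ≥ 14/11.
At δ = 1/3: δ+…+δ^3 = 0.4815 < 1.2727.
So cooperation is not sustainable.

Yes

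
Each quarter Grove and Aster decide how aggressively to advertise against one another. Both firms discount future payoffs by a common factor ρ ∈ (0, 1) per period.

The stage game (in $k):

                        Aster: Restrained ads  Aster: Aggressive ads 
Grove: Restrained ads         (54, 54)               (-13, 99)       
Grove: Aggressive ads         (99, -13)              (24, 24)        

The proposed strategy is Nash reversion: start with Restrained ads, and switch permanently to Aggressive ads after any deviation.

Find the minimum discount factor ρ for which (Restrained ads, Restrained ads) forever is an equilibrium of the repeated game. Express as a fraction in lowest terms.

Under grim trigger the critical discount factor is (T−C)/(T−P) with T = 99, C = 54, P = 24.
ρ* = (99−54)/(99−24) = 45/75 = 3/5.

3/5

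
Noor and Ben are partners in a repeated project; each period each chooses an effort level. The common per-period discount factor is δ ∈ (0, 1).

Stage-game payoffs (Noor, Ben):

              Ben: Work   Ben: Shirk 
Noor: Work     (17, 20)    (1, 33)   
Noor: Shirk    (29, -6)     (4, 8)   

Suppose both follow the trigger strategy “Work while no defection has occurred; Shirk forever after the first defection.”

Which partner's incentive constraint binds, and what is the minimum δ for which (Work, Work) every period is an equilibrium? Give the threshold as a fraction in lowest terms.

Ben; δ ≥ 13/25

For Noor: deviation gain 29−17 = 12, per-period punishment loss 17−4 = 13. IC gives δ ≥ 12/25.
For Ben: gain 13, loss 12 per period, so δ ≥ 13/25.
The tighter constraint is Ben's, so cooperation needs δ ≥ 13/25.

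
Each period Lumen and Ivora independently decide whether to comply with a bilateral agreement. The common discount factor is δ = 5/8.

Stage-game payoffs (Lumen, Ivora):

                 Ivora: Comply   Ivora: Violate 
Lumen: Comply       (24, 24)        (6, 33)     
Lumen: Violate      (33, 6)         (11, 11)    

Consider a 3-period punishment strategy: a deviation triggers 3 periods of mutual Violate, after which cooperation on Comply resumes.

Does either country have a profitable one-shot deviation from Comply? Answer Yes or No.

IC: δ+…+δ^3 ≥ (33−24)/(24−11) = 9/13.
At δ = 5/8: partial sum = 1.2598 ≥ 0.6923. Cooperation sustainable.

No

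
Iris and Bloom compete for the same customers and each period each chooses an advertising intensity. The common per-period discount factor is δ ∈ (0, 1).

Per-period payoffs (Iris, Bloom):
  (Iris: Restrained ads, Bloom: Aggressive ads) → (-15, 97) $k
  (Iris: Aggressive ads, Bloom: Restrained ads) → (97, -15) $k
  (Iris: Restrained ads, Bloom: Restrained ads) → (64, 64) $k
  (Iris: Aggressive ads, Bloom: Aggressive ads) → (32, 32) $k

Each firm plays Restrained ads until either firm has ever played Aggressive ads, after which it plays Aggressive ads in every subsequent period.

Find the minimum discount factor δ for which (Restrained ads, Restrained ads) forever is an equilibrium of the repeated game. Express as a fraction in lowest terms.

33/65

Under grim trigger the critical discount factor is (T−C)/(T−P) with T = 97, C = 64, P = 32.
δ* = (97−64)/(97−32) = 33/65.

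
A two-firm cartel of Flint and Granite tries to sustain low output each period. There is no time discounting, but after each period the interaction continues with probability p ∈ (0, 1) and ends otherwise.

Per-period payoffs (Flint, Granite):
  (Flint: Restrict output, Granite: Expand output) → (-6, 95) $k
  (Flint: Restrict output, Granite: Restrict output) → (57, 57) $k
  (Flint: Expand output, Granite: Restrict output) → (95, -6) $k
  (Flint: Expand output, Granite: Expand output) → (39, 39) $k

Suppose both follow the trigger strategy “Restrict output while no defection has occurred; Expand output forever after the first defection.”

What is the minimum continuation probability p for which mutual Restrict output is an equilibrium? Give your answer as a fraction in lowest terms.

Expected cooperation value is 57 + p·57 + p²·57 + … = 57/(1−p); deviation gives 95 + p·39/(1−p).
57 ≥ 95(1−p) + 39p ⇒ 56p ≥ 38 ⇒ p ≥ 38/56 = 19/28.

19/28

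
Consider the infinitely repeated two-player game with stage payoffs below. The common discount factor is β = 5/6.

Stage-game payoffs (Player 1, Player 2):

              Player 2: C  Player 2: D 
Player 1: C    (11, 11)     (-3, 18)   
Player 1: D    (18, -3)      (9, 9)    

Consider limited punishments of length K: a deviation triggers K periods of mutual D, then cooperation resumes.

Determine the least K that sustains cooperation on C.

Need Σ_{k=1}^{K} β^k ≥ (18−11)/(11−9) = 3.5000 at β = 5/6.
At K = 6 the sum is 3.3255 < 3.5000; at K = 7 it is 3.6046 ≥ 3.5000.
So the minimum punishment length is K = 7.

7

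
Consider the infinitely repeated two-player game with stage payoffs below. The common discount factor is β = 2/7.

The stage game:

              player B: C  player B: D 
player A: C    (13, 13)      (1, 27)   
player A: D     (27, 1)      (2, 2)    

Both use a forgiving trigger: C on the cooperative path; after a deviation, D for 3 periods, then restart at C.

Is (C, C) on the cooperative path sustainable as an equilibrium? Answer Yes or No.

IC: β+…+β^3 ≥ (27−13)/(13−2) = 14/11.
At β = 2/7: partial sum = 0.3907 < 1.2727. Cooperation not sustainable.

No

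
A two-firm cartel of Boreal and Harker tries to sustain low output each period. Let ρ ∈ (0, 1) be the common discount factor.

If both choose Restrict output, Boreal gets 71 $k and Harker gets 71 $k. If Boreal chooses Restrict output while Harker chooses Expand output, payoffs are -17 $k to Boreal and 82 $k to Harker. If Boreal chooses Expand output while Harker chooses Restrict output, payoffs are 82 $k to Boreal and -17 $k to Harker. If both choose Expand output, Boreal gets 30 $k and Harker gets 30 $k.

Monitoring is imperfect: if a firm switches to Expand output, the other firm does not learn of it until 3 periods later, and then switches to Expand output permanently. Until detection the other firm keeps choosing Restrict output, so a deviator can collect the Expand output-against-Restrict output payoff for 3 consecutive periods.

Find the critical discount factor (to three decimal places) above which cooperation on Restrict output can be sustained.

Deviating for the 3 undetected periods gains 82−71 = 11 per period over cooperation, then loses 71−30 = 41 per period forever once punishment starts.
Gain: 11(1 + ρ + … + ρ^2); loss: 41·ρ^3/(1−ρ).
No profitable deviation ⇔ 11(1−ρ^3) ≤ 41·ρ^3, i.e. ρ^3 ≥ 11/(11+41) = 11/52.
Hence ρ ≥ (11/52)^(1/3) ≈ 0.596.

0.596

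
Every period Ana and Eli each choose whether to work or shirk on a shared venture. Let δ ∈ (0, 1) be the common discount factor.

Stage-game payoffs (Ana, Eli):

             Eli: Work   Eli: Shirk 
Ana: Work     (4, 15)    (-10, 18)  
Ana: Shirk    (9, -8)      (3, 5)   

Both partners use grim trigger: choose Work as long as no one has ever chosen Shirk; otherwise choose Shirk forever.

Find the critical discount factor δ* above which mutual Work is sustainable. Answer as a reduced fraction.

Ana's threshold: (9−4)/(9−3) = 5/6.
Eli's threshold: (18−15)/(18−5) = 3/13.
5/6 > 3/13, so Ana binds and δ* = 5/6.

5/6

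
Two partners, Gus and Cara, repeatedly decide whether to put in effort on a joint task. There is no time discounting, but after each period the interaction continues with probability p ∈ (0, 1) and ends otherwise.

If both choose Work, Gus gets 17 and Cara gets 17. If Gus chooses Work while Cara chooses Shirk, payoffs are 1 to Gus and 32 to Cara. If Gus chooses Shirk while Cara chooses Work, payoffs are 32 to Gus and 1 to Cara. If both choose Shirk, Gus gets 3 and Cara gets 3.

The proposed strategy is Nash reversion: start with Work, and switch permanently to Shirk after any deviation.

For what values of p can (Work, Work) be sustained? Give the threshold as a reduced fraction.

With no time discounting, the continuation probability p plays the role of the discount factor.
Grim-trigger IC: 17/(1−p) ≥ 32 + 3p/(1−p) ⇒ p ≥ (32−17)/(32−3) = 15/29.

15/29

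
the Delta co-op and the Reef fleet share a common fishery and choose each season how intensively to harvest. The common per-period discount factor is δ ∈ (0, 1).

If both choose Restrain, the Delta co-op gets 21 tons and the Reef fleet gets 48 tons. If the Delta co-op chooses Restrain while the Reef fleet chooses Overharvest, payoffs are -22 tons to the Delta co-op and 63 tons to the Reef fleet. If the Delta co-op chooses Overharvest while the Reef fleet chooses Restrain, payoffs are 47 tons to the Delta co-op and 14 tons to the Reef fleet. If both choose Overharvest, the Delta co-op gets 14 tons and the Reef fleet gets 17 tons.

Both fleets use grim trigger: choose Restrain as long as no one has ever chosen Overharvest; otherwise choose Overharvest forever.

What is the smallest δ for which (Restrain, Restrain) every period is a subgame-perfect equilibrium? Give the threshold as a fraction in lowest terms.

26/33

For the Delta co-op: deviation gain 47−21 = 26, per-period punishment loss 21−14 = 7. IC gives δ ≥ 26/33.
For the Reef fleet: gain 15, loss 31 per period, so δ ≥ 15/46.
The tighter constraint is the Delta co-op's, so cooperation needs δ ≥ 26/33.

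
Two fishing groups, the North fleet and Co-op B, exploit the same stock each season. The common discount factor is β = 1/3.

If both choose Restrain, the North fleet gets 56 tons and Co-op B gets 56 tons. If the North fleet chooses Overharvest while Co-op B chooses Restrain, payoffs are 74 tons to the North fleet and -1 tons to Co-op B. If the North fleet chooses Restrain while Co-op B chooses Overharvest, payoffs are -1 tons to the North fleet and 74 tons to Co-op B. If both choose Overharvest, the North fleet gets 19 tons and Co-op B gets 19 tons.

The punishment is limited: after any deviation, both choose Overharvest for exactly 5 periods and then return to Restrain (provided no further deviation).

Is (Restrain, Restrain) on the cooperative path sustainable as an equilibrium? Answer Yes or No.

Comparing payoff streams over the 6 periods until play realigns: cooperate → 56(1+β+…+β^5); deviate → 74 + 19(β+…+β^5).
Cooperation is sustained iff (56−19)(β+…+β^5) ≥ 74−56.
β+…+β^5 = 1/3·(1−(1/3)^5)/(1−1/3) = 0.4979, and (74−56)/(56−19) = 0.4865.
0.4979 ≥ 0.4865, so cooperation is sustainable.

Yes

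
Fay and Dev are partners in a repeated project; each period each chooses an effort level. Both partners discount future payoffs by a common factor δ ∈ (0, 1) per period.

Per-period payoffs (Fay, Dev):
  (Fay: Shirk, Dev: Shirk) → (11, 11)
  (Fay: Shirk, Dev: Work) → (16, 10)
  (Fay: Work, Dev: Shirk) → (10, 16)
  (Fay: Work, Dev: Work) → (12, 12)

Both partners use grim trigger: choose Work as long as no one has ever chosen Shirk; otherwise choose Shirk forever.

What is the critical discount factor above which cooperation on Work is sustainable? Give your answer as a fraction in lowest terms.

Under grim trigger the critical discount factor is (T−C)/(T−P) with T = 16, C = 12, P = 11.
δ* = (16−12)/(16−11) = 4/5.

4/5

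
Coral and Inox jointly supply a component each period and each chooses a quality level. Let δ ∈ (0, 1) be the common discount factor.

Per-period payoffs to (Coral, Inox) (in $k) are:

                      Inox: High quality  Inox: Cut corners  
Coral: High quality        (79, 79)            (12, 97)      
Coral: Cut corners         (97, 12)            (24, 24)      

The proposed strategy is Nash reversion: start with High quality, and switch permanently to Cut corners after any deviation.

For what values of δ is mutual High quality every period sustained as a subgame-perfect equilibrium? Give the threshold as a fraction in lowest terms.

18/73

79/(1−δ) ≥ 97 + 24δ/(1−δ)
79 ≥ 97 − 73δ
δ ≥ 18/73.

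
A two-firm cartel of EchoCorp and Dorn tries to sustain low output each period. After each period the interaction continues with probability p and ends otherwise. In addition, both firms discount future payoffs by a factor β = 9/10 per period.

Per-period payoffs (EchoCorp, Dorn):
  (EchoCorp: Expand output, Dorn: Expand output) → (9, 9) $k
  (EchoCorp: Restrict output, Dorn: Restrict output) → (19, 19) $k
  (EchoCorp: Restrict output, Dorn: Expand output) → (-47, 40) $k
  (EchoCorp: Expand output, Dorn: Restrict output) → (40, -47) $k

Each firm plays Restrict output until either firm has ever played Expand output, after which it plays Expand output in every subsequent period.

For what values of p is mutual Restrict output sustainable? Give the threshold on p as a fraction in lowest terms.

70/93

With continuation probability p and discount β, the effective per-period discount factor is βp.
Grim-trigger IC: βp ≥ (40−19)/(40−9) = 21/31.
So p ≥ (21/31)/(9/10) = 70/93.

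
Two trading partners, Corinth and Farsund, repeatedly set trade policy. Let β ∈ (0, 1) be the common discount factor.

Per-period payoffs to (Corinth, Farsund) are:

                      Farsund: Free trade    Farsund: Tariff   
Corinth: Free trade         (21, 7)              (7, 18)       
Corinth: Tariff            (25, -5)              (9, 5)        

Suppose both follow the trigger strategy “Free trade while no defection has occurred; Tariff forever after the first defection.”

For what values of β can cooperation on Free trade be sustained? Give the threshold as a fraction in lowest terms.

Corinth's threshold: (25−21)/(25−9) = 1/4.
Farsund's threshold: (18−7)/(18−5) = 11/13.
1/4 < 11/13, so Farsund binds and β* = 11/13.

11/13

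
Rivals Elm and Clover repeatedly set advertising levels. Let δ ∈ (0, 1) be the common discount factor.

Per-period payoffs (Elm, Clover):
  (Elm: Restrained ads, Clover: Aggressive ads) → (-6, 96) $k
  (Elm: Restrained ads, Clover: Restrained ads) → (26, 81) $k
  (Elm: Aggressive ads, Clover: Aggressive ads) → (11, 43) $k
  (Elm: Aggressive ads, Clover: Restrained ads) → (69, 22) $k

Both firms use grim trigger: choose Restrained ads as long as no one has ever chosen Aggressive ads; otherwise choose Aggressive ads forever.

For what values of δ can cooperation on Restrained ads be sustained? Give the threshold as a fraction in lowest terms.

43/58

For Elm: deviation gain 69−26 = 43, per-period punishment loss 26−11 = 15. IC gives δ ≥ 43/58.
For Clover: gain 15, loss 38 per period, so δ ≥ 15/53.
The tighter constraint is Elm's, so cooperation needs δ ≥ 43/58.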